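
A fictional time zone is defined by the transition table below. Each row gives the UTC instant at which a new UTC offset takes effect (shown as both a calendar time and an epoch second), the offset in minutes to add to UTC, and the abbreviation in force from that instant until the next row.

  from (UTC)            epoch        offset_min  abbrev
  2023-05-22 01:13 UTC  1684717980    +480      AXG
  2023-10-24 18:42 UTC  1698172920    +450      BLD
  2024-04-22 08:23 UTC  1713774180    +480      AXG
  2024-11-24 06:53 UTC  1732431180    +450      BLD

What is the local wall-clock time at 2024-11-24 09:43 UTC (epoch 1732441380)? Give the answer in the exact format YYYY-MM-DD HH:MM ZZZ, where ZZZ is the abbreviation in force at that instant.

Query: 2024-11-24 09:43 UTC
Rule 4/4 (BLD, +07:30): 2024-11-24 06:53 UTC ≤ query < +∞
9·60 + 43 + 450 = 1033 min
1033 = 0·1440 + 1033; 1033 = 17·60 + 13 → 17:13, same day
→ 2024-11-24 17:13 BLD

2024-11-24 17:13 BLD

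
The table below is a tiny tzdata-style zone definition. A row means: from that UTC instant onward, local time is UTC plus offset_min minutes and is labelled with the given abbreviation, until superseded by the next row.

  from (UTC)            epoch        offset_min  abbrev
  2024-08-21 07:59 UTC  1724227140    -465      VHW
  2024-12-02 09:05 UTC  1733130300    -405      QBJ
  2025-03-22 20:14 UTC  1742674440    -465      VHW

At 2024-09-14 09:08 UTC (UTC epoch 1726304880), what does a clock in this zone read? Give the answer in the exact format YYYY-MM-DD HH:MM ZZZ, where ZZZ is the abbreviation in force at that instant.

Query: 2024-09-14 09:08 UTC
Rule 1/3 (VHW, -07:45): 2024-08-21 07:59 UTC ≤ query < 2024-12-02 09:05 UTC
9·60 + 8 - 465 = 83 min
83 = 0·1440 + 83; 83 = 1·60 + 23 → 01:23, same day
→ 2024-09-14 01:23 VHW

2024-09-14 01:23 VHW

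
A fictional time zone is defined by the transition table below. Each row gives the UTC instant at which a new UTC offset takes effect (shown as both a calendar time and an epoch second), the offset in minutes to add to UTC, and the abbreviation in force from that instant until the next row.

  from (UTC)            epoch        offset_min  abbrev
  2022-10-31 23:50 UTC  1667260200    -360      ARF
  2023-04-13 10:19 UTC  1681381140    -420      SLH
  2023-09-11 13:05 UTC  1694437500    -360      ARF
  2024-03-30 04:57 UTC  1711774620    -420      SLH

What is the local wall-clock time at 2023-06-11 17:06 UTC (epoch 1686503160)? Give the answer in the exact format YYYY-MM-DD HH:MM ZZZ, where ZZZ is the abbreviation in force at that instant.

2023-06-11 10:06 SLH

Query: 2023-06-11 17:06 UTC
Rule 2/4 (SLH, -07:00): 2023-04-13 10:19 UTC ≤ query < 2023-09-11 13:05 UTC
17·60 + 6 - 420 = 606 min
606 = 0·1440 + 606; 606 = 10·60 + 6 → 10:06, same day
→ 2023-06-11 10:06 SLH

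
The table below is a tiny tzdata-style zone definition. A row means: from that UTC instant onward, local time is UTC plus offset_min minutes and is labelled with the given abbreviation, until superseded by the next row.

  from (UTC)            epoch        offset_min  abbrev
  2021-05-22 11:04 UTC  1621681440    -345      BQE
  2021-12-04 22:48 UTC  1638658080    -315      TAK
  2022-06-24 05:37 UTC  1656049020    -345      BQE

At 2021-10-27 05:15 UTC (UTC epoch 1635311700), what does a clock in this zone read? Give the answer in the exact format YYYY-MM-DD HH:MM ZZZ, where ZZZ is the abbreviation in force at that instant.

2021-10-26 23:30 BQE

Query: 2021-10-27 05:15 UTC
Rule 1/3 (BQE, -05:45): 2021-05-22 11:04 UTC ≤ query < 2021-12-04 22:48 UTC
5·60 + 15 - 345 = -30 min
-30 = -1·1440 + 1410; 1410 = 23·60 + 30 → 23:30, 2021-10-27 - 1 day = 2021-10-26
→ 2021-10-26 23:30 BQE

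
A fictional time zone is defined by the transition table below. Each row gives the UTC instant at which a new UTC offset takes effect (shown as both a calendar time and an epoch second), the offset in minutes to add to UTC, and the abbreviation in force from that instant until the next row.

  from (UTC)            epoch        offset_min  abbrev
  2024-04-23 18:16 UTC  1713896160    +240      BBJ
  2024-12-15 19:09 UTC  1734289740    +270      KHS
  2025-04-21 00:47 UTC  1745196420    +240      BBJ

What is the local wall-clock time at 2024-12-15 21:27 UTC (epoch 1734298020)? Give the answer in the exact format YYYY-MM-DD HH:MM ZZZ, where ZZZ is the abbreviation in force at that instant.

Query: 2024-12-15 21:27 UTC
Rule 2/3 (KHS, +04:30): 2024-12-15 19:09 UTC ≤ query < 2025-04-21 00:47 UTC
21·60 + 27 + 270 = 1557 min
1557 = 1·1440 + 117; 117 = 1·60 + 57 → 01:57, 2024-12-15 + 1 day = 2024-12-16
→ 2024-12-16 01:57 KHS

2024-12-16 01:57 KHS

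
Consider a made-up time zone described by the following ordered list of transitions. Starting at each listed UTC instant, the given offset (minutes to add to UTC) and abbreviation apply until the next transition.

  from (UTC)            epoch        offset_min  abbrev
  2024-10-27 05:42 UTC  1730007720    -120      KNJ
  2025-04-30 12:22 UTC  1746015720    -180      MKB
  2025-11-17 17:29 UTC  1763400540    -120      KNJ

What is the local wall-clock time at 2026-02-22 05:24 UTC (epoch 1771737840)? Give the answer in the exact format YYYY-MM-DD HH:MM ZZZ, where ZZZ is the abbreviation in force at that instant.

Query: 2026-02-22 05:24 UTC
Rule 3/3 (KNJ, -02:00): 2025-11-17 17:29 UTC ≤ query < +∞
5·60 + 24 - 120 = 204 min
204 = 0·1440 + 204; 204 = 3·60 + 24 → 03:24, same day
→ 2026-02-22 03:24 KNJ

2026-02-22 03:24 KNJ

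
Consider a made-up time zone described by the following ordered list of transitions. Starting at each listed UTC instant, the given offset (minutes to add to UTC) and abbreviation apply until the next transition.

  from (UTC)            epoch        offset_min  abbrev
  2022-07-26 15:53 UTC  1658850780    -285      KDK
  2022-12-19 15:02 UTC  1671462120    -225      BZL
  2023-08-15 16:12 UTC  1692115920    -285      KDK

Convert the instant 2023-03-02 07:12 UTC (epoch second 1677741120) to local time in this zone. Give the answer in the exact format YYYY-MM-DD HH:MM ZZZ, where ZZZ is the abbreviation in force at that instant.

Query: 2023-03-02 07:12 UTC
Rule 2/3 (BZL, -03:45): 2022-12-19 15:02 UTC ≤ query < 2023-08-15 16:12 UTC
7·60 + 12 - 225 = 207 min
207 = 0·1440 + 207; 207 = 3·60 + 27 → 03:27, same day
→ 2023-03-02 03:27 BZL

2023-03-02 03:27 BZL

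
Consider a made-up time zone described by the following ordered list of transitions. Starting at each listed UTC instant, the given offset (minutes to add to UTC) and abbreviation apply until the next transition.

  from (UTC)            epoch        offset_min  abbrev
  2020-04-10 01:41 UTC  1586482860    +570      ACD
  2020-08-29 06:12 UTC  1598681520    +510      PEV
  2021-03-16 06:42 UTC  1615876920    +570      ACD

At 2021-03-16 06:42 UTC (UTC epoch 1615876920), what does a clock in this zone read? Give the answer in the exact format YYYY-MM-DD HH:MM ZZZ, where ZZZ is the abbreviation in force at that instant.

2021-03-16 16:12 ACD

Query: 2021-03-16 06:42 UTC
Rule 3/3 (ACD, +09:30): 2021-03-16 06:42 UTC ≤ query < +∞
6·60 + 42 + 570 = 972 min
972 = 0·1440 + 972; 972 = 16·60 + 12 → 16:12, same day
→ 2021-03-16 16:12 ACD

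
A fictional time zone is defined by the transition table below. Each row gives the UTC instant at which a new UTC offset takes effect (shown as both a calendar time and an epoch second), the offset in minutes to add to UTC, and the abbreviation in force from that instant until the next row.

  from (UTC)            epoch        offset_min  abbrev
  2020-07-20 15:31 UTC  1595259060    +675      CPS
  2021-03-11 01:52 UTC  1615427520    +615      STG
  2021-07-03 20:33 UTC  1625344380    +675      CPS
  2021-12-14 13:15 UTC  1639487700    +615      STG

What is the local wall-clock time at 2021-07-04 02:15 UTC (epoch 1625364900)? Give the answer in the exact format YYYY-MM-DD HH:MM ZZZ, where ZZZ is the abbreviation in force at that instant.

2021-07-04 13:30 CPS

Query: 2021-07-04 02:15 UTC
Rule 3/4 (CPS, +11:15): 2021-07-03 20:33 UTC ≤ query < 2021-12-14 13:15 UTC
2·60 + 15 + 675 = 810 min
810 = 0·1440 + 810; 810 = 13·60 + 30 → 13:30, same day
→ 2021-07-04 13:30 CPS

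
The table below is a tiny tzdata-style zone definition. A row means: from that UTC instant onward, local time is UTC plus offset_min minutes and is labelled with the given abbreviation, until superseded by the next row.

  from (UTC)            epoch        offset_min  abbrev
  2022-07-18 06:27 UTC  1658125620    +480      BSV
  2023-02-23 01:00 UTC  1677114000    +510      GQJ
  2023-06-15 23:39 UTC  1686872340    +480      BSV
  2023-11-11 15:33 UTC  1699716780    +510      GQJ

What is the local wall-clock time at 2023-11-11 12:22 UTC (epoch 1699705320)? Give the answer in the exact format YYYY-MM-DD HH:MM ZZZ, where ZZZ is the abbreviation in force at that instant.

2023-11-11 20:22 BSV

Query: 2023-11-11 12:22 UTC
Rule 3/4 (BSV, +08:00): 2023-06-15 23:39 UTC ≤ query < 2023-11-11 15:33 UTC
12·60 + 22 + 480 = 1222 min
1222 = 0·1440 + 1222; 1222 = 20·60 + 22 → 20:22, same day
→ 2023-11-11 20:22 BSV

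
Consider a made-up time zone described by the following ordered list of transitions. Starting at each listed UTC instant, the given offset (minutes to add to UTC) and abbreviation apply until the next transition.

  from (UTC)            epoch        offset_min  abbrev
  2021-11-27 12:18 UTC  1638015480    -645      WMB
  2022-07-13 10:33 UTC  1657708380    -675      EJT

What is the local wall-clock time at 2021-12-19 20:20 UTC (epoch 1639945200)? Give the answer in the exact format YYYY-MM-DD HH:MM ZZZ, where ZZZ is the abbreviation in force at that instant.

Query: 2021-12-19 20:20 UTC
Rule 1/2 (WMB, -10:45): 2021-11-27 12:18 UTC ≤ query < 2022-07-13 10:33 UTC
20·60 + 20 - 645 = 575 min
575 = 0·1440 + 575; 575 = 9·60 + 35 → 09:35, same day
→ 2021-12-19 09:35 WMB

2021-12-19 09:35 WMB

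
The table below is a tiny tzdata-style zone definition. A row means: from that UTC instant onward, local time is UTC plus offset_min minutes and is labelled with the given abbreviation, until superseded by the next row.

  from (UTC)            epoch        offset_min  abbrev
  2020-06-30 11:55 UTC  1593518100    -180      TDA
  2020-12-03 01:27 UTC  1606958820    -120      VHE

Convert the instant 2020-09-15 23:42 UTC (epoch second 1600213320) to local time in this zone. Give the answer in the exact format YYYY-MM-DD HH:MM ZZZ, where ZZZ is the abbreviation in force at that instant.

2020-09-15 20:42 TDA

Query: 2020-09-15 23:42 UTC
Rule 1/2 (TDA, -03:00): 2020-06-30 11:55 UTC ≤ query < 2020-12-03 01:27 UTC
23·60 + 42 - 180 = 1242 min
1242 = 0·1440 + 1242; 1242 = 20·60 + 42 → 20:42, same day
→ 2020-09-15 20:42 TDA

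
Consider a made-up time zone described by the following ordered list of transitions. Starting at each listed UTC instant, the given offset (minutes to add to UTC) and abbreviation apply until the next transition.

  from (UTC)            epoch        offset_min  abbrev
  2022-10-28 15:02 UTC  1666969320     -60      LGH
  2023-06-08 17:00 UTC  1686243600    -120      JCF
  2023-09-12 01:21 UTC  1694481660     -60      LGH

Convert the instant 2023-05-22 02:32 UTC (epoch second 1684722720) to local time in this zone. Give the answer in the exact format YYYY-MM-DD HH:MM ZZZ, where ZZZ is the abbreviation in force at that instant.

Query: 2023-05-22 02:32 UTC
Rule 1/3 (LGH, -01:00): 2022-10-28 15:02 UTC ≤ query < 2023-06-08 17:00 UTC
2·60 + 32 - 60 = 92 min
92 = 0·1440 + 92; 92 = 1·60 + 32 → 01:32, same day
→ 2023-05-22 01:32 LGH

2023-05-22 01:32 LGH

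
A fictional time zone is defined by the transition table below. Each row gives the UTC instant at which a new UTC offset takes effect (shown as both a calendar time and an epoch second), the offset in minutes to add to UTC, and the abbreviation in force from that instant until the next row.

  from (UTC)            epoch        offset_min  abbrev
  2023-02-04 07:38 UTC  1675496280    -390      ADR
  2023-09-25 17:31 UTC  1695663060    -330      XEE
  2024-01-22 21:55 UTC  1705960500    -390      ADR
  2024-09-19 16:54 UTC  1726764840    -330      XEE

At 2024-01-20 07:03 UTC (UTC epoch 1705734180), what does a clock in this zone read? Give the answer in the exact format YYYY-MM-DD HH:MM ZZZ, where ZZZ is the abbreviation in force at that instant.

2024-01-20 01:33 XEE

Query: 2024-01-20 07:03 UTC
Rule 2/4 (XEE, -05:30): 2023-09-25 17:31 UTC ≤ query < 2024-01-22 21:55 UTC
7·60 + 3 - 330 = 93 min
93 = 0·1440 + 93; 93 = 1·60 + 33 → 01:33, same day
→ 2024-01-20 01:33 XEE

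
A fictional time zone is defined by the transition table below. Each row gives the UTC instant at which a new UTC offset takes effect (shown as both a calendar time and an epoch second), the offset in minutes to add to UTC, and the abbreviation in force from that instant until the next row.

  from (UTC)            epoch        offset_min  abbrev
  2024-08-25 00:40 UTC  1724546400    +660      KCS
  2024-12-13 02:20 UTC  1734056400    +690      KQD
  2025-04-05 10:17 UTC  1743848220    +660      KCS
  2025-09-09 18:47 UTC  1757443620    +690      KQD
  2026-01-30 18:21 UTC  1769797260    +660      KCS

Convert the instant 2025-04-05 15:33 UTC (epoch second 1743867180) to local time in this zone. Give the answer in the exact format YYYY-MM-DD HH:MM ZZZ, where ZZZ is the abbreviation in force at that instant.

Query: 2025-04-05 15:33 UTC
Rule 3/5 (KCS, +11:00): 2025-04-05 10:17 UTC ≤ query < 2025-09-09 18:47 UTC
15·60 + 33 + 660 = 1593 min
1593 = 1·1440 + 153; 153 = 2·60 + 33 → 02:33, 2025-04-05 + 1 day = 2025-04-06
→ 2025-04-06 02:33 KCS

2025-04-06 02:33 KCS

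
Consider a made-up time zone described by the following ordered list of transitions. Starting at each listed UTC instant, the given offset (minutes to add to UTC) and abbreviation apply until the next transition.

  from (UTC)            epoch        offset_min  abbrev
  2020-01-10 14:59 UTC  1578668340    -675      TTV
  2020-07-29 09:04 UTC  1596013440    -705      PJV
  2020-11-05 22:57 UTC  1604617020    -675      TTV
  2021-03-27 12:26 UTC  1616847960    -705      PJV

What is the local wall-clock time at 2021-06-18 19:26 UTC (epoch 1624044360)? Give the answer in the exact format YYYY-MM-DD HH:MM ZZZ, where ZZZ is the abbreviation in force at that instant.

2021-06-18 07:41 PJV

Query: 2021-06-18 19:26 UTC
Rule 4/4 (PJV, -11:45): 2021-03-27 12:26 UTC ≤ query < +∞
19·60 + 26 - 705 = 461 min
461 = 0·1440 + 461; 461 = 7·60 + 41 → 07:41, same day
→ 2021-06-18 07:41 PJV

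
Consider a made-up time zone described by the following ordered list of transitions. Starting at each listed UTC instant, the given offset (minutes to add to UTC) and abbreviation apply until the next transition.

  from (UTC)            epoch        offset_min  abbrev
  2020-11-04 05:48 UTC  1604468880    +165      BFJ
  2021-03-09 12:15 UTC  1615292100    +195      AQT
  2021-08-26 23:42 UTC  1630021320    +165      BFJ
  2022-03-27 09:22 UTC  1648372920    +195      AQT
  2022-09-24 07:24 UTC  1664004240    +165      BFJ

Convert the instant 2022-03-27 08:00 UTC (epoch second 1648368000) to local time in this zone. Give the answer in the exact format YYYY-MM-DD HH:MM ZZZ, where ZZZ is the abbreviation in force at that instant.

2022-03-27 10:45 BFJ

Query: 2022-03-27 08:00 UTC
Rule 3/5 (BFJ, +02:45): 2021-08-26 23:42 UTC ≤ query < 2022-03-27 09:22 UTC
8·60 + 0 + 165 = 645 min
645 = 0·1440 + 645; 645 = 10·60 + 45 → 10:45, same day
→ 2022-03-27 10:45 BFJ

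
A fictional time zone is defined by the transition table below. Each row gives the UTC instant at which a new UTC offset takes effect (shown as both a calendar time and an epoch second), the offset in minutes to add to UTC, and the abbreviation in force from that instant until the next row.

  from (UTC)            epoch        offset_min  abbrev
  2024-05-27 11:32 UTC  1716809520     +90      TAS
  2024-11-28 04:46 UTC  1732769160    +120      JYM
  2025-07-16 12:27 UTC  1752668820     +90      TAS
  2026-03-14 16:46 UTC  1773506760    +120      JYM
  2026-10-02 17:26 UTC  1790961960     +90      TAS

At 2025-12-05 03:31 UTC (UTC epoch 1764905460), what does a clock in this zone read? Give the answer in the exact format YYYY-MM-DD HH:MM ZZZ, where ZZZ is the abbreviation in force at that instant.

Query: 2025-12-05 03:31 UTC
Rule 3/5 (TAS, +01:30): 2025-07-16 12:27 UTC ≤ query < 2026-03-14 16:46 UTC
3·60 + 31 + 90 = 301 min
301 = 0·1440 + 301; 301 = 5·60 + 1 → 05:01, same day
→ 2025-12-05 05:01 TAS

2025-12-05 05:01 TAS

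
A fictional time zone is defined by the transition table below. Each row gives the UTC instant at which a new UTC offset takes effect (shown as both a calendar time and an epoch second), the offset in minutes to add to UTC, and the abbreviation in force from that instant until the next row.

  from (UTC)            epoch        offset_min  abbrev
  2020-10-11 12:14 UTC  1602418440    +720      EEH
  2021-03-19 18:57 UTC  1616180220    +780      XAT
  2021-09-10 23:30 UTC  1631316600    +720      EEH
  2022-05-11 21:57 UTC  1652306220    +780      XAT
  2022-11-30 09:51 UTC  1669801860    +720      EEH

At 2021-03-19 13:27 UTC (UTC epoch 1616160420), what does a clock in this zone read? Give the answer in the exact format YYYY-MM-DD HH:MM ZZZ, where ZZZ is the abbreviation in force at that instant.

Query: 2021-03-19 13:27 UTC
Rule 1/5 (EEH, +12:00): 2020-10-11 12:14 UTC ≤ query < 2021-03-19 18:57 UTC
13·60 + 27 + 720 = 1527 min
1527 = 1·1440 + 87; 87 = 1·60 + 27 → 01:27, 2021-03-19 + 1 day = 2021-03-20
→ 2021-03-20 01:27 EEH

2021-03-20 01:27 EEH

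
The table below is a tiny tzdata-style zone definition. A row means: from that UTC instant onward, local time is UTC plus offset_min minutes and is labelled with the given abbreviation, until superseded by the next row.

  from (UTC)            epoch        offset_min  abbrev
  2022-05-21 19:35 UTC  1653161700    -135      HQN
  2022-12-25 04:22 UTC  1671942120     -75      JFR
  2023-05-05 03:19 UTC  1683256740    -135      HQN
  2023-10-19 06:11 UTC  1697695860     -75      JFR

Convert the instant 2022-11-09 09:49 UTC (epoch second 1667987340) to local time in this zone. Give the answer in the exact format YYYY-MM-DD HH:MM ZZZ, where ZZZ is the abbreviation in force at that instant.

Query: 2022-11-09 09:49 UTC
Rule 1/4 (HQN, -02:15): 2022-05-21 19:35 UTC ≤ query < 2022-12-25 04:22 UTC
9·60 + 49 - 135 = 454 min
454 = 0·1440 + 454; 454 = 7·60 + 34 → 07:34, same day
→ 2022-11-09 07:34 HQN

2022-11-09 07:34 HQN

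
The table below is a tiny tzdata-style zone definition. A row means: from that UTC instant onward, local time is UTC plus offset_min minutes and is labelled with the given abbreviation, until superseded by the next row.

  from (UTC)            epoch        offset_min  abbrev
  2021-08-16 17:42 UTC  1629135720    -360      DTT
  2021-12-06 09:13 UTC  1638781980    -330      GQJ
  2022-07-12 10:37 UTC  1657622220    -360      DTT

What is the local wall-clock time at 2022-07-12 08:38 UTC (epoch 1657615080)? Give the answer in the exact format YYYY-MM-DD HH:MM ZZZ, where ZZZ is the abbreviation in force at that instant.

Query: 2022-07-12 08:38 UTC
Rule 2/3 (GQJ, -05:30): 2021-12-06 09:13 UTC ≤ query < 2022-07-12 10:37 UTC
8·60 + 38 - 330 = 188 min
188 = 0·1440 + 188; 188 = 3·60 + 8 → 03:08, same day
→ 2022-07-12 03:08 GQJ

2022-07-12 03:08 GQJ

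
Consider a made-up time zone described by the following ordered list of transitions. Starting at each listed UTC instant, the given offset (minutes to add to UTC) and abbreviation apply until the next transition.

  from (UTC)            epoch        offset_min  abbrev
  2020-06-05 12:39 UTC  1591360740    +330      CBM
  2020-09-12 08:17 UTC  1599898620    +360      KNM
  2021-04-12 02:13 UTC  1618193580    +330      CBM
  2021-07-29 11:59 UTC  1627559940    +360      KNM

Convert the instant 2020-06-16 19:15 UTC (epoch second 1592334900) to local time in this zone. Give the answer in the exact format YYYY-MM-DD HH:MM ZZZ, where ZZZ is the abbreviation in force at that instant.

Query: 2020-06-16 19:15 UTC
Rule 1/4 (CBM, +05:30): 2020-06-05 12:39 UTC ≤ query < 2020-09-12 08:17 UTC
19·60 + 15 + 330 = 1485 min
1485 = 1·1440 + 45; 45 = 0·60 + 45 → 00:45, 2020-06-16 + 1 day = 2020-06-17
→ 2020-06-17 00:45 CBM

2020-06-17 00:45 CBM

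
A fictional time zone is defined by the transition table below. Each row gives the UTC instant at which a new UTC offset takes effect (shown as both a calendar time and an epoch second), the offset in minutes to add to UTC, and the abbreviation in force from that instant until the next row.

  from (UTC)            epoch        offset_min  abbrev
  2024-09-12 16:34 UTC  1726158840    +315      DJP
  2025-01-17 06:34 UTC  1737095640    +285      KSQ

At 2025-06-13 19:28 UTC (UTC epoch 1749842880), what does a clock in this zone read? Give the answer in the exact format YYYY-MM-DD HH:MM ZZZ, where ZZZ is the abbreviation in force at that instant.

Query: 2025-06-13 19:28 UTC
Rule 2/2 (KSQ, +04:45): 2025-01-17 06:34 UTC ≤ query < +∞
19·60 + 28 + 285 = 1453 min
1453 = 1·1440 + 13; 13 = 0·60 + 13 → 00:13, 2025-06-13 + 1 day = 2025-06-14
→ 2025-06-14 00:13 KSQ

2025-06-14 00:13 KSQ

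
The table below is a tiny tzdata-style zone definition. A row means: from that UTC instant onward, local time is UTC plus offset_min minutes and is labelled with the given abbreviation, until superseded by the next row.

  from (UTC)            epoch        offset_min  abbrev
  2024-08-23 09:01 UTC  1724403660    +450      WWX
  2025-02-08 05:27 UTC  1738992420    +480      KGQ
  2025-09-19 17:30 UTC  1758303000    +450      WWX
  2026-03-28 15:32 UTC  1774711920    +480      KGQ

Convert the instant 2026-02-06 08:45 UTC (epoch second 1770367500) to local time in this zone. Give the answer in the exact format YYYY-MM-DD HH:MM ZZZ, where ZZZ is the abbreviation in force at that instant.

Query: 2026-02-06 08:45 UTC
Rule 3/4 (WWX, +07:30): 2025-09-19 17:30 UTC ≤ query < 2026-03-28 15:32 UTC
8·60 + 45 + 450 = 975 min
975 = 0·1440 + 975; 975 = 16·60 + 15 → 16:15, same day
→ 2026-02-06 16:15 WWX

2026-02-06 16:15 WWX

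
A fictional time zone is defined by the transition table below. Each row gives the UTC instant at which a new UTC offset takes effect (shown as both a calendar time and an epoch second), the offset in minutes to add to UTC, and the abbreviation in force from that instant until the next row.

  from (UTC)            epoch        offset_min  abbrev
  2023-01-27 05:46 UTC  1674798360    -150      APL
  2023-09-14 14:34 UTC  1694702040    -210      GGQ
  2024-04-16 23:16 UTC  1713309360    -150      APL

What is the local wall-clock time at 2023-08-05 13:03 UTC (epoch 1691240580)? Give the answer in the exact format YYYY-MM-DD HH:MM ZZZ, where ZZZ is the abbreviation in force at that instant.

Query: 2023-08-05 13:03 UTC
Rule 1/3 (APL, -02:30): 2023-01-27 05:46 UTC ≤ query < 2023-09-14 14:34 UTC
13·60 + 3 - 150 = 633 min
633 = 0·1440 + 633; 633 = 10·60 + 33 → 10:33, same day
→ 2023-08-05 10:33 APL

2023-08-05 10:33 APL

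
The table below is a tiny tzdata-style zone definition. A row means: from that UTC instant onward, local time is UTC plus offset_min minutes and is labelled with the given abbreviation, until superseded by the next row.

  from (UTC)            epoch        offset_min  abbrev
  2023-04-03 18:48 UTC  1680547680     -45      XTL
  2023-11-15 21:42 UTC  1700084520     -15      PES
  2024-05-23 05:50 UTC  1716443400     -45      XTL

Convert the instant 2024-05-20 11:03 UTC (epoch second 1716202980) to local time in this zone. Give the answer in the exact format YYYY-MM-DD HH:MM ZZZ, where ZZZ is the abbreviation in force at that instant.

Query: 2024-05-20 11:03 UTC
Rule 2/3 (PES, -00:15): 2023-11-15 21:42 UTC ≤ query < 2024-05-23 05:50 UTC
11·60 + 3 - 15 = 648 min
648 = 0·1440 + 648; 648 = 10·60 + 48 → 10:48, same day
→ 2024-05-20 10:48 PES

2024-05-20 10:48 PES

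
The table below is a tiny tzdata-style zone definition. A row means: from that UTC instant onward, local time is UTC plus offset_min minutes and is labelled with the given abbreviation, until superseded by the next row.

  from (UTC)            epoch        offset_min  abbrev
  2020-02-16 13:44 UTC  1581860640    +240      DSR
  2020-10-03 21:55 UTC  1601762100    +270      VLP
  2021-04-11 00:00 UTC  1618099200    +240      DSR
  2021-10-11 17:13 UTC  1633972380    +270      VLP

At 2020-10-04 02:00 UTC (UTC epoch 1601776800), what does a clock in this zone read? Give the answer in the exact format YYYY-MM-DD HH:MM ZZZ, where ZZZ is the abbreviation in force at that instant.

2020-10-04 06:30 VLP

Query: 2020-10-04 02:00 UTC
Rule 2/4 (VLP, +04:30): 2020-10-03 21:55 UTC ≤ query < 2021-04-11 00:00 UTC
2·60 + 0 + 270 = 390 min
390 = 0·1440 + 390; 390 = 6·60 + 30 → 06:30, same day
→ 2020-10-04 06:30 VLP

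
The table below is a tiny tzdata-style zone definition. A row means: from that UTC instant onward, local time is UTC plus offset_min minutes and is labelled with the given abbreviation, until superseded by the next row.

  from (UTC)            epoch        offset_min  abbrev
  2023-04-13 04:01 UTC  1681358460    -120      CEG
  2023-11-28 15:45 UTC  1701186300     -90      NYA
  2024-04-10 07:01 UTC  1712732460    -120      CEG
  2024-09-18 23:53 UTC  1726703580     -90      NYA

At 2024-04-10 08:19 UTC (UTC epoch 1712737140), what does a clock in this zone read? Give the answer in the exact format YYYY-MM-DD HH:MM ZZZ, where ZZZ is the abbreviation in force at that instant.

Query: 2024-04-10 08:19 UTC
Rule 3/4 (CEG, -02:00): 2024-04-10 07:01 UTC ≤ query < 2024-09-18 23:53 UTC
8·60 + 19 - 120 = 379 min
379 = 0·1440 + 379; 379 = 6·60 + 19 → 06:19, same day
→ 2024-04-10 06:19 CEG

2024-04-10 06:19 CEG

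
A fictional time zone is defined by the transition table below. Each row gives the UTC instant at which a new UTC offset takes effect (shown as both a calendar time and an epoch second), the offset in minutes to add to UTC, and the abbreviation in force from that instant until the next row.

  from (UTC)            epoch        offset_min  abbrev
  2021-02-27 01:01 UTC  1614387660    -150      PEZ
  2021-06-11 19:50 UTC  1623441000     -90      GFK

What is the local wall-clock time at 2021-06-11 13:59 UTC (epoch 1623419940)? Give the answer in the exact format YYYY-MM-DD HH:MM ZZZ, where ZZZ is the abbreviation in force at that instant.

Query: 2021-06-11 13:59 UTC
Rule 1/2 (PEZ, -02:30): 2021-02-27 01:01 UTC ≤ query < 2021-06-11 19:50 UTC
13·60 + 59 - 150 = 689 min
689 = 0·1440 + 689; 689 = 11·60 + 29 → 11:29, same day
→ 2021-06-11 11:29 PEZ

2021-06-11 11:29 PEZ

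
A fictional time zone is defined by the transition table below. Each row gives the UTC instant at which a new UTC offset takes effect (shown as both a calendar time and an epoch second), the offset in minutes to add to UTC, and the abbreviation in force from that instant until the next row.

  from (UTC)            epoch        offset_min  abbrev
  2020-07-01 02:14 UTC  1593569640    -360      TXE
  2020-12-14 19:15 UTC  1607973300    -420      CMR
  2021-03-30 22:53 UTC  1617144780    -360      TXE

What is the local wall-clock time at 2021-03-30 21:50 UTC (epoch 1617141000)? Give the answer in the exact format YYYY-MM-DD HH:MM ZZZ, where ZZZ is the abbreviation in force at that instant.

Query: 2021-03-30 21:50 UTC
Rule 2/3 (CMR, -07:00): 2020-12-14 19:15 UTC ≤ query < 2021-03-30 22:53 UTC
21·60 + 50 - 420 = 890 min
890 = 0·1440 + 890; 890 = 14·60 + 50 → 14:50, same day
→ 2021-03-30 14:50 CMR

2021-03-30 14:50 CMR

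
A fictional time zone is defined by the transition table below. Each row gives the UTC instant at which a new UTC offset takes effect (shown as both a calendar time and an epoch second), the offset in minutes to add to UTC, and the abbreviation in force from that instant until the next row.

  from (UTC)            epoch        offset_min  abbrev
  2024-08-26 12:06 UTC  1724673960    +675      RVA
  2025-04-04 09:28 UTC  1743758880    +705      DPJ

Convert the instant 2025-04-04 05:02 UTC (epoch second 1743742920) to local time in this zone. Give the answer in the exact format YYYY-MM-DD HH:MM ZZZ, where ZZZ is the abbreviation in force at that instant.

2025-04-04 16:17 RVA

Query: 2025-04-04 05:02 UTC
Rule 1/2 (RVA, +11:15): 2024-08-26 12:06 UTC ≤ query < 2025-04-04 09:28 UTC
5·60 + 2 + 675 = 977 min
977 = 0·1440 + 977; 977 = 16·60 + 17 → 16:17, same day
→ 2025-04-04 16:17 RVA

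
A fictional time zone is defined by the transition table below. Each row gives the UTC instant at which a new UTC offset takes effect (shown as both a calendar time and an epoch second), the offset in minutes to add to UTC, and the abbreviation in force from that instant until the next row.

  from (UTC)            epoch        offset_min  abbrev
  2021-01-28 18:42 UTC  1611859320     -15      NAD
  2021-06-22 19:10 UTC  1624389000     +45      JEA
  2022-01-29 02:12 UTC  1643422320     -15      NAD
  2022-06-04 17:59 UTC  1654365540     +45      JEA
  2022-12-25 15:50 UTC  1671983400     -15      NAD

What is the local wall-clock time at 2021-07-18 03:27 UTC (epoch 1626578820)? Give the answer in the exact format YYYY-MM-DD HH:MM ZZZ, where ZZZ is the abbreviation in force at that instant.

2021-07-18 04:12 JEA

Query: 2021-07-18 03:27 UTC
Rule 2/5 (JEA, +00:45): 2021-06-22 19:10 UTC ≤ query < 2022-01-29 02:12 UTC
3·60 + 27 + 45 = 252 min
252 = 0·1440 + 252; 252 = 4·60 + 12 → 04:12, same day
→ 2021-07-18 04:12 JEA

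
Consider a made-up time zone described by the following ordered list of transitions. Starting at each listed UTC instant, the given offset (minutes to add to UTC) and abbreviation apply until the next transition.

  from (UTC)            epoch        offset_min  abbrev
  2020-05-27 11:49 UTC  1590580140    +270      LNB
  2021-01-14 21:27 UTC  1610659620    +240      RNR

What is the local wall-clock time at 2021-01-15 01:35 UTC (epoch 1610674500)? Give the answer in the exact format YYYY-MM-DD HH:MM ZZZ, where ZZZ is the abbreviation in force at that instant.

Query: 2021-01-15 01:35 UTC
Rule 2/2 (RNR, +04:00): 2021-01-14 21:27 UTC ≤ query < +∞
1·60 + 35 + 240 = 335 min
335 = 0·1440 + 335; 335 = 5·60 + 35 → 05:35, same day
→ 2021-01-15 05:35 RNR

2021-01-15 05:35 RNR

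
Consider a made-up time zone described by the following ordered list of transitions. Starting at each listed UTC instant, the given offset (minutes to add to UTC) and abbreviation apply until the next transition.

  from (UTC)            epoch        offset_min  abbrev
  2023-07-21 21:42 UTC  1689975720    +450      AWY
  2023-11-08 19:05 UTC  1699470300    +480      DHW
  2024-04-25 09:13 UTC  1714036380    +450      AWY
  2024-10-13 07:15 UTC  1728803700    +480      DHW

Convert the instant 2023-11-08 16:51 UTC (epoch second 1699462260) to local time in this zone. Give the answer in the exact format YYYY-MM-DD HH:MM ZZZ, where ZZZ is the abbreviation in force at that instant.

Query: 2023-11-08 16:51 UTC
Rule 1/4 (AWY, +07:30): 2023-07-21 21:42 UTC ≤ query < 2023-11-08 19:05 UTC
16·60 + 51 + 450 = 1461 min
1461 = 1·1440 + 21; 21 = 0·60 + 21 → 00:21, 2023-11-08 + 1 day = 2023-11-09
→ 2023-11-09 00:21 AWY

2023-11-09 00:21 AWY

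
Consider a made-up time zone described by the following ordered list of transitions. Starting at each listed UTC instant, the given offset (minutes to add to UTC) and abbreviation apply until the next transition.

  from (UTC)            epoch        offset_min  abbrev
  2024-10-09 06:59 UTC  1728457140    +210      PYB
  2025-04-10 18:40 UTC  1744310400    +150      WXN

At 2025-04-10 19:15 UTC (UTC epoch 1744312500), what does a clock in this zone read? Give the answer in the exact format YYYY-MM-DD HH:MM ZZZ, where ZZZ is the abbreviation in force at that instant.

Query: 2025-04-10 19:15 UTC
Rule 2/2 (WXN, +02:30): 2025-04-10 18:40 UTC ≤ query < +∞
19·60 + 15 + 150 = 1305 min
1305 = 0·1440 + 1305; 1305 = 21·60 + 45 → 21:45, same day
→ 2025-04-10 21:45 WXN

2025-04-10 21:45 WXN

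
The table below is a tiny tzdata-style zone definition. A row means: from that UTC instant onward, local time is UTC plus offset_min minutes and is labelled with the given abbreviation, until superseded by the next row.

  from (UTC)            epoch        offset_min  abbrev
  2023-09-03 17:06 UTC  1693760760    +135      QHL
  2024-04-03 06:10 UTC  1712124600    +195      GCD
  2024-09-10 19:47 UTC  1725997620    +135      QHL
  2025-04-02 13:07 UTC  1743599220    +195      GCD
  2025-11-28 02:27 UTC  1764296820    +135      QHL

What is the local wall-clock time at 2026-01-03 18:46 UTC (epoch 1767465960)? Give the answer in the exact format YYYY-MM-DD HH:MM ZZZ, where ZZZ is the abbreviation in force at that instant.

2026-01-03 21:01 QHL

Query: 2026-01-03 18:46 UTC
Rule 5/5 (QHL, +02:15): 2025-11-28 02:27 UTC ≤ query < +∞
18·60 + 46 + 135 = 1261 min
1261 = 0·1440 + 1261; 1261 = 21·60 + 1 → 21:01, same day
→ 2026-01-03 21:01 QHL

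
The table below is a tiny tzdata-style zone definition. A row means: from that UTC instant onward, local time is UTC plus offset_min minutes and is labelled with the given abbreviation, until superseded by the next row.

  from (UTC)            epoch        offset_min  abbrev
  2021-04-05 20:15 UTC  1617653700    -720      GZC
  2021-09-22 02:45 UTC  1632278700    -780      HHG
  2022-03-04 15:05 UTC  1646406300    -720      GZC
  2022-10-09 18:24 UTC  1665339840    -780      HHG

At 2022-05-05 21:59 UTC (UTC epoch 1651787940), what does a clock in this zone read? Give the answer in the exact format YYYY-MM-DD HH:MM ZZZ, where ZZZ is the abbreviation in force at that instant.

2022-05-05 09:59 GZC

Query: 2022-05-05 21:59 UTC
Rule 3/4 (GZC, -12:00): 2022-03-04 15:05 UTC ≤ query < 2022-10-09 18:24 UTC
21·60 + 59 - 720 = 599 min
599 = 0·1440 + 599; 599 = 9·60 + 59 → 09:59, same day
→ 2022-05-05 09:59 GZC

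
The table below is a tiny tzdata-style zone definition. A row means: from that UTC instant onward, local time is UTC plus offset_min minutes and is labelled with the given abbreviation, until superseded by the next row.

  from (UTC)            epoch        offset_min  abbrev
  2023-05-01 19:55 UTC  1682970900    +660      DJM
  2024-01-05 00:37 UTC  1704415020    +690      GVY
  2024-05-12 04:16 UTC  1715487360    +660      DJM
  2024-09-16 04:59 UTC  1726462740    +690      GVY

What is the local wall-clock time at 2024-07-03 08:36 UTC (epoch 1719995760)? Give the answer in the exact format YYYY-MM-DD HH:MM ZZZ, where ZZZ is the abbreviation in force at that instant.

2024-07-03 19:36 DJM

Query: 2024-07-03 08:36 UTC
Rule 3/4 (DJM, +11:00): 2024-05-12 04:16 UTC ≤ query < 2024-09-16 04:59 UTC
8·60 + 36 + 660 = 1176 min
1176 = 0·1440 + 1176; 1176 = 19·60 + 36 → 19:36, same day
→ 2024-07-03 19:36 DJM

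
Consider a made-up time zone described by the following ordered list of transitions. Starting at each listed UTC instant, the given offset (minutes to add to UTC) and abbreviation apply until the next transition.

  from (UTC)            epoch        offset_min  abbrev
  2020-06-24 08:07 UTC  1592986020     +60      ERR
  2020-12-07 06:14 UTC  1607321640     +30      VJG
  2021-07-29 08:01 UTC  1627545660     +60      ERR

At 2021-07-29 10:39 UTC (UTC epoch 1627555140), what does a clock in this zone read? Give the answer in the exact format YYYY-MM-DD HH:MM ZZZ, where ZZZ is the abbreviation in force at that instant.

Query: 2021-07-29 10:39 UTC
Rule 3/3 (ERR, +01:00): 2021-07-29 08:01 UTC ≤ query < +∞
10·60 + 39 + 60 = 699 min
699 = 0·1440 + 699; 699 = 11·60 + 39 → 11:39, same day
→ 2021-07-29 11:39 ERR

2021-07-29 11:39 ERR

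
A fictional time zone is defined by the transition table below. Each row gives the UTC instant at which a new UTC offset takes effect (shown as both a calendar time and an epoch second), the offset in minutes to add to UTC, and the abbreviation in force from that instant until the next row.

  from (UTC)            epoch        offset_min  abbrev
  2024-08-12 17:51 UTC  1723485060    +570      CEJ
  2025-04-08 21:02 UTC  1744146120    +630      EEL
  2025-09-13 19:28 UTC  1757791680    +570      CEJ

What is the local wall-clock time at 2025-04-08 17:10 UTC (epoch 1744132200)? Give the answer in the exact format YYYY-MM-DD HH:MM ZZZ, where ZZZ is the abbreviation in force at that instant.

2025-04-09 02:40 CEJ

Query: 2025-04-08 17:10 UTC
Rule 1/3 (CEJ, +09:30): 2024-08-12 17:51 UTC ≤ query < 2025-04-08 21:02 UTC
17·60 + 10 + 570 = 1600 min
1600 = 1·1440 + 160; 160 = 2·60 + 40 → 02:40, 2025-04-08 + 1 day = 2025-04-09
→ 2025-04-09 02:40 CEJ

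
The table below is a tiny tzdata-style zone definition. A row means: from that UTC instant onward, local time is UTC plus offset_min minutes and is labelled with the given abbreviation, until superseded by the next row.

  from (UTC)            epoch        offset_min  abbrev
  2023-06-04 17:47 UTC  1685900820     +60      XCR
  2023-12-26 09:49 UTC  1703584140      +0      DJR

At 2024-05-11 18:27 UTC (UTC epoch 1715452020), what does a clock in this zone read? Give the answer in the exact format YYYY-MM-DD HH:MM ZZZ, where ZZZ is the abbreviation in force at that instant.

2024-05-11 18:27 DJR

Query: 2024-05-11 18:27 UTC
Rule 2/2 (DJR, +00:00): 2023-12-26 09:49 UTC ≤ query < +∞
18·60 + 27 + 0 = 1107 min
1107 = 0·1440 + 1107; 1107 = 18·60 + 27 → 18:27, same day
→ 2024-05-11 18:27 DJR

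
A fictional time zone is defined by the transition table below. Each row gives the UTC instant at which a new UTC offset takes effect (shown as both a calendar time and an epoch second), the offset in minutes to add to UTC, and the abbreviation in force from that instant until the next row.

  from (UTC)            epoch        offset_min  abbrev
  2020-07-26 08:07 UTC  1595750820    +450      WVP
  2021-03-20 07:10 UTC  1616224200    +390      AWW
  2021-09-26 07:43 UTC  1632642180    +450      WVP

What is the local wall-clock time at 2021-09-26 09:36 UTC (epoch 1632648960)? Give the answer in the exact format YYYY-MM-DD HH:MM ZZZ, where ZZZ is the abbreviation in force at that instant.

Query: 2021-09-26 09:36 UTC
Rule 3/3 (WVP, +07:30): 2021-09-26 07:43 UTC ≤ query < +∞
9·60 + 36 + 450 = 1026 min
1026 = 0·1440 + 1026; 1026 = 17·60 + 6 → 17:06, same day
→ 2021-09-26 17:06 WVP

2021-09-26 17:06 WVP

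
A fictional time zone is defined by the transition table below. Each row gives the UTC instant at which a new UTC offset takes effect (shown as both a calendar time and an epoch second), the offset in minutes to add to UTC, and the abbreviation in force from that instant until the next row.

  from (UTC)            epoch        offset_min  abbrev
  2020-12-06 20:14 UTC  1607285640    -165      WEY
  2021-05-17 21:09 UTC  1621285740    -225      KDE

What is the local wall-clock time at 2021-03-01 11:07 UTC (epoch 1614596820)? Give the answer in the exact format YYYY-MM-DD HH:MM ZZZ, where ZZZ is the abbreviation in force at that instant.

Query: 2021-03-01 11:07 UTC
Rule 1/2 (WEY, -02:45): 2020-12-06 20:14 UTC ≤ query < 2021-05-17 21:09 UTC
11·60 + 7 - 165 = 502 min
502 = 0·1440 + 502; 502 = 8·60 + 22 → 08:22, same day
→ 2021-03-01 08:22 WEY

2021-03-01 08:22 WEY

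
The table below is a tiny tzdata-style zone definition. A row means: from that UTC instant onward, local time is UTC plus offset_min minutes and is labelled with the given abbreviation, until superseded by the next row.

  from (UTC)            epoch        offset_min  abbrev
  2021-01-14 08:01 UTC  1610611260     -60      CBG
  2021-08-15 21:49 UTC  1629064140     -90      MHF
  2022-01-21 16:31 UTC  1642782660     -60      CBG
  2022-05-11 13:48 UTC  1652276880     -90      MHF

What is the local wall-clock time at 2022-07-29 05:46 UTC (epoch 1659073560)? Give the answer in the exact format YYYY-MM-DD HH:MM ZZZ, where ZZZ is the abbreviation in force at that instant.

2022-07-29 04:16 MHF

Query: 2022-07-29 05:46 UTC
Rule 4/4 (MHF, -01:30): 2022-05-11 13:48 UTC ≤ query < +∞
5·60 + 46 - 90 = 256 min
256 = 0·1440 + 256; 256 = 4·60 + 16 → 04:16, same day
→ 2022-07-29 04:16 MHF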